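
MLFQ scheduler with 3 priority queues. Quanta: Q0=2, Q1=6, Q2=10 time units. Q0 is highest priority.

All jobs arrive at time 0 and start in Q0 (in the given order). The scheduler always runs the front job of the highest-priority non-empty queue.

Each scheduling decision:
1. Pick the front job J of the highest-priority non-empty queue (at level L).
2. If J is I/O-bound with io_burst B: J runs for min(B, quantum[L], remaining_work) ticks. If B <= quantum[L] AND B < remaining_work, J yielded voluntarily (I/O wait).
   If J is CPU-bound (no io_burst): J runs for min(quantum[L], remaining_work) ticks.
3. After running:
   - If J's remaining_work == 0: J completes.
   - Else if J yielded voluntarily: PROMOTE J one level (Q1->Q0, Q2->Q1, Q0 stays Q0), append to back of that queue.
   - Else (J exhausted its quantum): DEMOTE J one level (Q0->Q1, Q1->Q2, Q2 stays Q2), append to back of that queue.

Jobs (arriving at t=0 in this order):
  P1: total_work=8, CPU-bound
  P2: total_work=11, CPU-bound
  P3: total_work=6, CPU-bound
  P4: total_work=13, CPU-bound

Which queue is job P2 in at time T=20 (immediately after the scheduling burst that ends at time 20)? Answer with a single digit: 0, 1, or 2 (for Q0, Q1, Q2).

t=0-2: P1@Q0 runs 2, rem=6, quantum used, demote→Q1. Q0=[P2,P3,P4] Q1=[P1] Q2=[]
t=2-4: P2@Q0 runs 2, rem=9, quantum used, demote→Q1. Q0=[P3,P4] Q1=[P1,P2] Q2=[]
t=4-6: P3@Q0 runs 2, rem=4, quantum used, demote→Q1. Q0=[P4] Q1=[P1,P2,P3] Q2=[]
t=6-8: P4@Q0 runs 2, rem=11, quantum used, demote→Q1. Q0=[] Q1=[P1,P2,P3,P4] Q2=[]
t=8-14: P1@Q1 runs 6, rem=0, completes. Q0=[] Q1=[P2,P3,P4] Q2=[]
t=14-20: P2@Q1 runs 6, rem=3, quantum used, demote→Q2. Q0=[] Q1=[P3,P4] Q2=[P2]
t=20-24: P3@Q1 runs 4, rem=0, completes. Q0=[] Q1=[P4] Q2=[P2]
t=24-30: P4@Q1 runs 6, rem=5, quantum used, demote→Q2. Q0=[] Q1=[] Q2=[P2,P4]
t=30-33: P2@Q2 runs 3, rem=0, completes. Q0=[] Q1=[] Q2=[P4]
t=33-38: P4@Q2 runs 5, rem=0, completes. Q0=[] Q1=[] Q2=[]

Answer: 2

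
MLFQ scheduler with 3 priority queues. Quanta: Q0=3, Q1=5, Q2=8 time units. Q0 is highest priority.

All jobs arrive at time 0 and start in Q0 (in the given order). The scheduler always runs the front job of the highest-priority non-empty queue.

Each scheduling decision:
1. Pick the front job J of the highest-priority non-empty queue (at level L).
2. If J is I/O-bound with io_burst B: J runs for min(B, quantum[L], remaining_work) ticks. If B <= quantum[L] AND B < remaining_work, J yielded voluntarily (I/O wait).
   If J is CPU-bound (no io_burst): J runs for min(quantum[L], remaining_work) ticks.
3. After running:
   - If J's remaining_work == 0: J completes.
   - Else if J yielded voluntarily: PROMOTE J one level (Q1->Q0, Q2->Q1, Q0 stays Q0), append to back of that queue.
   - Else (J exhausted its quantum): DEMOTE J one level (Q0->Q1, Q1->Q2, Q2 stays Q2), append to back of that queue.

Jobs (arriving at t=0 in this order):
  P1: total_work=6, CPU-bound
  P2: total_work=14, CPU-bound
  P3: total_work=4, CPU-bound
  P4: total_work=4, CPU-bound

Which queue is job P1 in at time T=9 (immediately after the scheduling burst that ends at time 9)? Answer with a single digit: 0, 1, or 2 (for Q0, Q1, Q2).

Answer: 1

Derivation:
t=0-3: P1@Q0 runs 3, rem=3, quantum used, demote→Q1. Q0=[P2,P3,P4] Q1=[P1] Q2=[]
t=3-6: P2@Q0 runs 3, rem=11, quantum used, demote→Q1. Q0=[P3,P4] Q1=[P1,P2] Q2=[]
t=6-9: P3@Q0 runs 3, rem=1, quantum used, demote→Q1. Q0=[P4] Q1=[P1,P2,P3] Q2=[]
t=9-12: P4@Q0 runs 3, rem=1, quantum used, demote→Q1. Q0=[] Q1=[P1,P2,P3,P4] Q2=[]
t=12-15: P1@Q1 runs 3, rem=0, completes. Q0=[] Q1=[P2,P3,P4] Q2=[]
t=15-20: P2@Q1 runs 5, rem=6, quantum used, demote→Q2. Q0=[] Q1=[P3,P4] Q2=[P2]
t=20-21: P3@Q1 runs 1, rem=0, completes. Q0=[] Q1=[P4] Q2=[P2]
t=21-22: P4@Q1 runs 1, rem=0, completes. Q0=[] Q1=[] Q2=[P2]
t=22-28: P2@Q2 runs 6, rem=0, completes. Q0=[] Q1=[] Q2=[]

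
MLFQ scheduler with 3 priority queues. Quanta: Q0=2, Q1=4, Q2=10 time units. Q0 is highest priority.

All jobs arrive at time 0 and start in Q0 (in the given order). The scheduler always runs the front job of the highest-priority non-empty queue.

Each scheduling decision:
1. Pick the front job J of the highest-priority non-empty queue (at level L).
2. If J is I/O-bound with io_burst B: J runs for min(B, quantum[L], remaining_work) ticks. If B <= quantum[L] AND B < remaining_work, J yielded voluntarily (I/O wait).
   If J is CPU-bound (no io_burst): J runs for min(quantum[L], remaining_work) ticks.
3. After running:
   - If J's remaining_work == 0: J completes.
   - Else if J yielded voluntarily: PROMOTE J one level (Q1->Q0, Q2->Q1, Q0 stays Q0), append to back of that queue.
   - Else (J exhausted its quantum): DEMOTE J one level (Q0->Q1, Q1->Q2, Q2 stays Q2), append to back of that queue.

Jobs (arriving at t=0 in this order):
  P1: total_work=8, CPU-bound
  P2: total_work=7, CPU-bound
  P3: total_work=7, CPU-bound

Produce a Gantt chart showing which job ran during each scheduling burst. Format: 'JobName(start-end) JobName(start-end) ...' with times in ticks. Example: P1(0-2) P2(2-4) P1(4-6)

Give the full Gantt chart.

t=0-2: P1@Q0 runs 2, rem=6, quantum used, demote→Q1. Q0=[P2,P3] Q1=[P1] Q2=[]
t=2-4: P2@Q0 runs 2, rem=5, quantum used, demote→Q1. Q0=[P3] Q1=[P1,P2] Q2=[]
t=4-6: P3@Q0 runs 2, rem=5, quantum used, demote→Q1. Q0=[] Q1=[P1,P2,P3] Q2=[]
t=6-10: P1@Q1 runs 4, rem=2, quantum used, demote→Q2. Q0=[] Q1=[P2,P3] Q2=[P1]
t=10-14: P2@Q1 runs 4, rem=1, quantum used, demote→Q2. Q0=[] Q1=[P3] Q2=[P1,P2]
t=14-18: P3@Q1 runs 4, rem=1, quantum used, demote→Q2. Q0=[] Q1=[] Q2=[P1,P2,P3]
t=18-20: P1@Q2 runs 2, rem=0, completes. Q0=[] Q1=[] Q2=[P2,P3]
t=20-21: P2@Q2 runs 1, rem=0, completes. Q0=[] Q1=[] Q2=[P3]
t=21-22: P3@Q2 runs 1, rem=0, completes. Q0=[] Q1=[] Q2=[]

Answer: P1(0-2) P2(2-4) P3(4-6) P1(6-10) P2(10-14) P3(14-18) P1(18-20) P2(20-21) P3(21-22)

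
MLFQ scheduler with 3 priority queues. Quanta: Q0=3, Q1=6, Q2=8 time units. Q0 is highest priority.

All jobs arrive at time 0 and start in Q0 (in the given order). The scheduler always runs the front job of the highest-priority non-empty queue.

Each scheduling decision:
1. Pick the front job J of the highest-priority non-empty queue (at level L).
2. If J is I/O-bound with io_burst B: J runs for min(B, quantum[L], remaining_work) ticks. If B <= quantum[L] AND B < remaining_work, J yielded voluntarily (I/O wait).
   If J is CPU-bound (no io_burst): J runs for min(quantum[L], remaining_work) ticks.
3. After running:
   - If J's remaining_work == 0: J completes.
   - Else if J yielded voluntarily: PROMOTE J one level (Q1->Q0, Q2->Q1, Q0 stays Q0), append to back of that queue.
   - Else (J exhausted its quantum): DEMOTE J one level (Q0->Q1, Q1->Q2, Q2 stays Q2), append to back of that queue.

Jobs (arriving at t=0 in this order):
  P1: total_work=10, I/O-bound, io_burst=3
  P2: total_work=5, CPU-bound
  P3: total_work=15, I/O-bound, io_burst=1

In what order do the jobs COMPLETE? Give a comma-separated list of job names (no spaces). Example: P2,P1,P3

t=0-3: P1@Q0 runs 3, rem=7, I/O yield, promote→Q0. Q0=[P2,P3,P1] Q1=[] Q2=[]
t=3-6: P2@Q0 runs 3, rem=2, quantum used, demote→Q1. Q0=[P3,P1] Q1=[P2] Q2=[]
t=6-7: P3@Q0 runs 1, rem=14, I/O yield, promote→Q0. Q0=[P1,P3] Q1=[P2] Q2=[]
t=7-10: P1@Q0 runs 3, rem=4, I/O yield, promote→Q0. Q0=[P3,P1] Q1=[P2] Q2=[]
t=10-11: P3@Q0 runs 1, rem=13, I/O yield, promote→Q0. Q0=[P1,P3] Q1=[P2] Q2=[]
t=11-14: P1@Q0 runs 3, rem=1, I/O yield, promote→Q0. Q0=[P3,P1] Q1=[P2] Q2=[]
t=14-15: P3@Q0 runs 1, rem=12, I/O yield, promote→Q0. Q0=[P1,P3] Q1=[P2] Q2=[]
t=15-16: P1@Q0 runs 1, rem=0, completes. Q0=[P3] Q1=[P2] Q2=[]
t=16-17: P3@Q0 runs 1, rem=11, I/O yield, promote→Q0. Q0=[P3] Q1=[P2] Q2=[]
t=17-18: P3@Q0 runs 1, rem=10, I/O yield, promote→Q0. Q0=[P3] Q1=[P2] Q2=[]
t=18-19: P3@Q0 runs 1, rem=9, I/O yield, promote→Q0. Q0=[P3] Q1=[P2] Q2=[]
t=19-20: P3@Q0 runs 1, rem=8, I/O yield, promote→Q0. Q0=[P3] Q1=[P2] Q2=[]
t=20-21: P3@Q0 runs 1, rem=7, I/O yield, promote→Q0. Q0=[P3] Q1=[P2] Q2=[]
t=21-22: P3@Q0 runs 1, rem=6, I/O yield, promote→Q0. Q0=[P3] Q1=[P2] Q2=[]
t=22-23: P3@Q0 runs 1, rem=5, I/O yield, promote→Q0. Q0=[P3] Q1=[P2] Q2=[]
t=23-24: P3@Q0 runs 1, rem=4, I/O yield, promote→Q0. Q0=[P3] Q1=[P2] Q2=[]
t=24-25: P3@Q0 runs 1, rem=3, I/O yield, promote→Q0. Q0=[P3] Q1=[P2] Q2=[]
t=25-26: P3@Q0 runs 1, rem=2, I/O yield, promote→Q0. Q0=[P3] Q1=[P2] Q2=[]
t=26-27: P3@Q0 runs 1, rem=1, I/O yield, promote→Q0. Q0=[P3] Q1=[P2] Q2=[]
t=27-28: P3@Q0 runs 1, rem=0, completes. Q0=[] Q1=[P2] Q2=[]
t=28-30: P2@Q1 runs 2, rem=0, completes. Q0=[] Q1=[] Q2=[]

Answer: P1,P3,P2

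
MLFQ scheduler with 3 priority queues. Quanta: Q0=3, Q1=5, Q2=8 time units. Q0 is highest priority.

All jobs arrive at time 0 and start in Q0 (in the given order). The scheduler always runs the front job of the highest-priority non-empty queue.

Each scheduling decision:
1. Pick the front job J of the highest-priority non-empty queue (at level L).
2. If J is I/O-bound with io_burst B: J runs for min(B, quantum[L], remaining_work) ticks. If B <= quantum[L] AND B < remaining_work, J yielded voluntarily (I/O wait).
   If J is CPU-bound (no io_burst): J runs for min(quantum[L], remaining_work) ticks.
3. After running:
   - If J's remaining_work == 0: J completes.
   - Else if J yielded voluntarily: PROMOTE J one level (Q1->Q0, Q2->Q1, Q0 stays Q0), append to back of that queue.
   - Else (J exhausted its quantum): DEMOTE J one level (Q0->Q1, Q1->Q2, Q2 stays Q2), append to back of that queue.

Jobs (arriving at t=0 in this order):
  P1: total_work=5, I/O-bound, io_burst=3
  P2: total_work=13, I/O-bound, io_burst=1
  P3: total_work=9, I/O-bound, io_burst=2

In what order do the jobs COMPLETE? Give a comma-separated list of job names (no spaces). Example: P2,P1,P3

t=0-3: P1@Q0 runs 3, rem=2, I/O yield, promote→Q0. Q0=[P2,P3,P1] Q1=[] Q2=[]
t=3-4: P2@Q0 runs 1, rem=12, I/O yield, promote→Q0. Q0=[P3,P1,P2] Q1=[] Q2=[]
t=4-6: P3@Q0 runs 2, rem=7, I/O yield, promote→Q0. Q0=[P1,P2,P3] Q1=[] Q2=[]
t=6-8: P1@Q0 runs 2, rem=0, completes. Q0=[P2,P3] Q1=[] Q2=[]
t=8-9: P2@Q0 runs 1, rem=11, I/O yield, promote→Q0. Q0=[P3,P2] Q1=[] Q2=[]
t=9-11: P3@Q0 runs 2, rem=5, I/O yield, promote→Q0. Q0=[P2,P3] Q1=[] Q2=[]
t=11-12: P2@Q0 runs 1, rem=10, I/O yield, promote→Q0. Q0=[P3,P2] Q1=[] Q2=[]
t=12-14: P3@Q0 runs 2, rem=3, I/O yield, promote→Q0. Q0=[P2,P3] Q1=[] Q2=[]
t=14-15: P2@Q0 runs 1, rem=9, I/O yield, promote→Q0. Q0=[P3,P2] Q1=[] Q2=[]
t=15-17: P3@Q0 runs 2, rem=1, I/O yield, promote→Q0. Q0=[P2,P3] Q1=[] Q2=[]
t=17-18: P2@Q0 runs 1, rem=8, I/O yield, promote→Q0. Q0=[P3,P2] Q1=[] Q2=[]
t=18-19: P3@Q0 runs 1, rem=0, completes. Q0=[P2] Q1=[] Q2=[]
t=19-20: P2@Q0 runs 1, rem=7, I/O yield, promote→Q0. Q0=[P2] Q1=[] Q2=[]
t=20-21: P2@Q0 runs 1, rem=6, I/O yield, promote→Q0. Q0=[P2] Q1=[] Q2=[]
t=21-22: P2@Q0 runs 1, rem=5, I/O yield, promote→Q0. Q0=[P2] Q1=[] Q2=[]
t=22-23: P2@Q0 runs 1, rem=4, I/O yield, promote→Q0. Q0=[P2] Q1=[] Q2=[]
t=23-24: P2@Q0 runs 1, rem=3, I/O yield, promote→Q0. Q0=[P2] Q1=[] Q2=[]
t=24-25: P2@Q0 runs 1, rem=2, I/O yield, promote→Q0. Q0=[P2] Q1=[] Q2=[]
t=25-26: P2@Q0 runs 1, rem=1, I/O yield, promote→Q0. Q0=[P2] Q1=[] Q2=[]
t=26-27: P2@Q0 runs 1, rem=0, completes. Q0=[] Q1=[] Q2=[]

Answer: P1,P3,P2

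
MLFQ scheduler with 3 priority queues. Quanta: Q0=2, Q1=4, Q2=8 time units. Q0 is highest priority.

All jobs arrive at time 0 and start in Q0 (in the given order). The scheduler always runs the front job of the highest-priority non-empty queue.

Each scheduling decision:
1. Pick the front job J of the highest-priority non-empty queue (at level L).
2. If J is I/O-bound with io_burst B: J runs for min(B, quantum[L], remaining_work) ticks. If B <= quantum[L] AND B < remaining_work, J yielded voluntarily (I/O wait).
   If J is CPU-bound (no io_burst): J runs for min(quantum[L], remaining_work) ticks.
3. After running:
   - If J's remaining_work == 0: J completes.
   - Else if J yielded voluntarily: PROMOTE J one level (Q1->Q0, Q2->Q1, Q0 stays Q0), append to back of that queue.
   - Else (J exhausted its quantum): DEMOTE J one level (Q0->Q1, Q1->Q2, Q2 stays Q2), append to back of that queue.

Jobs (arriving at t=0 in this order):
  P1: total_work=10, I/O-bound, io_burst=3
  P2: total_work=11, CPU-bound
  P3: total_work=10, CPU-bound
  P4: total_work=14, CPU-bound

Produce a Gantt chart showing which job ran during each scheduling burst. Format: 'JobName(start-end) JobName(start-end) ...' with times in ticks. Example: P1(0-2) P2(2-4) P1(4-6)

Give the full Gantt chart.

Answer: P1(0-2) P2(2-4) P3(4-6) P4(6-8) P1(8-11) P1(11-13) P2(13-17) P3(17-21) P4(21-25) P1(25-28) P2(28-33) P3(33-37) P4(37-45)

Derivation:
t=0-2: P1@Q0 runs 2, rem=8, quantum used, demote→Q1. Q0=[P2,P3,P4] Q1=[P1] Q2=[]
t=2-4: P2@Q0 runs 2, rem=9, quantum used, demote→Q1. Q0=[P3,P4] Q1=[P1,P2] Q2=[]
t=4-6: P3@Q0 runs 2, rem=8, quantum used, demote→Q1. Q0=[P4] Q1=[P1,P2,P3] Q2=[]
t=6-8: P4@Q0 runs 2, rem=12, quantum used, demote→Q1. Q0=[] Q1=[P1,P2,P3,P4] Q2=[]
t=8-11: P1@Q1 runs 3, rem=5, I/O yield, promote→Q0. Q0=[P1] Q1=[P2,P3,P4] Q2=[]
t=11-13: P1@Q0 runs 2, rem=3, quantum used, demote→Q1. Q0=[] Q1=[P2,P3,P4,P1] Q2=[]
t=13-17: P2@Q1 runs 4, rem=5, quantum used, demote→Q2. Q0=[] Q1=[P3,P4,P1] Q2=[P2]
t=17-21: P3@Q1 runs 4, rem=4, quantum used, demote→Q2. Q0=[] Q1=[P4,P1] Q2=[P2,P3]
t=21-25: P4@Q1 runs 4, rem=8, quantum used, demote→Q2. Q0=[] Q1=[P1] Q2=[P2,P3,P4]
t=25-28: P1@Q1 runs 3, rem=0, completes. Q0=[] Q1=[] Q2=[P2,P3,P4]
t=28-33: P2@Q2 runs 5, rem=0, completes. Q0=[] Q1=[] Q2=[P3,P4]
t=33-37: P3@Q2 runs 4, rem=0, completes. Q0=[] Q1=[] Q2=[P4]
t=37-45: P4@Q2 runs 8, rem=0, completes. Q0=[] Q1=[] Q2=[]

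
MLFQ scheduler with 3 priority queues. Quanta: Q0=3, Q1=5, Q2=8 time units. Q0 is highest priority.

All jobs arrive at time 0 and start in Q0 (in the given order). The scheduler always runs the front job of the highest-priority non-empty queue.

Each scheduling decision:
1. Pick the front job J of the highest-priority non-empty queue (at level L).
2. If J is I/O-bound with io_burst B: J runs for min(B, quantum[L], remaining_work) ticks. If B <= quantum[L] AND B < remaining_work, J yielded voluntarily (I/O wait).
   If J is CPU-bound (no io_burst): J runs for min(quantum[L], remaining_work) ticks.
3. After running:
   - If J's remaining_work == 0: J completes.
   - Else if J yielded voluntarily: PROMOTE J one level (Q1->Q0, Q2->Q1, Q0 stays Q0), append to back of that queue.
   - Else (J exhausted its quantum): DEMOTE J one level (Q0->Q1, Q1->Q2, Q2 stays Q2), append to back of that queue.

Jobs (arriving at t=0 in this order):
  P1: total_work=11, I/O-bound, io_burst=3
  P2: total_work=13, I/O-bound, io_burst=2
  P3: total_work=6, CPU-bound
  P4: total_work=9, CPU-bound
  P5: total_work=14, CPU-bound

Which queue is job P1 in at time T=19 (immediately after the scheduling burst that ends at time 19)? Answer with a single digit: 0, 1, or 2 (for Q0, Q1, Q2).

t=0-3: P1@Q0 runs 3, rem=8, I/O yield, promote→Q0. Q0=[P2,P3,P4,P5,P1] Q1=[] Q2=[]
t=3-5: P2@Q0 runs 2, rem=11, I/O yield, promote→Q0. Q0=[P3,P4,P5,P1,P2] Q1=[] Q2=[]
t=5-8: P3@Q0 runs 3, rem=3, quantum used, demote→Q1. Q0=[P4,P5,P1,P2] Q1=[P3] Q2=[]
t=8-11: P4@Q0 runs 3, rem=6, quantum used, demote→Q1. Q0=[P5,P1,P2] Q1=[P3,P4] Q2=[]
t=11-14: P5@Q0 runs 3, rem=11, quantum used, demote→Q1. Q0=[P1,P2] Q1=[P3,P4,P5] Q2=[]
t=14-17: P1@Q0 runs 3, rem=5, I/O yield, promote→Q0. Q0=[P2,P1] Q1=[P3,P4,P5] Q2=[]
t=17-19: P2@Q0 runs 2, rem=9, I/O yield, promote→Q0. Q0=[P1,P2] Q1=[P3,P4,P5] Q2=[]
t=19-22: P1@Q0 runs 3, rem=2, I/O yield, promote→Q0. Q0=[P2,P1] Q1=[P3,P4,P5] Q2=[]
t=22-24: P2@Q0 runs 2, rem=7, I/O yield, promote→Q0. Q0=[P1,P2] Q1=[P3,P4,P5] Q2=[]
t=24-26: P1@Q0 runs 2, rem=0, completes. Q0=[P2] Q1=[P3,P4,P5] Q2=[]
t=26-28: P2@Q0 runs 2, rem=5, I/O yield, promote→Q0. Q0=[P2] Q1=[P3,P4,P5] Q2=[]
t=28-30: P2@Q0 runs 2, rem=3, I/O yield, promote→Q0. Q0=[P2] Q1=[P3,P4,P5] Q2=[]
t=30-32: P2@Q0 runs 2, rem=1, I/O yield, promote→Q0. Q0=[P2] Q1=[P3,P4,P5] Q2=[]
t=32-33: P2@Q0 runs 1, rem=0, completes. Q0=[] Q1=[P3,P4,P5] Q2=[]
t=33-36: P3@Q1 runs 3, rem=0, completes. Q0=[] Q1=[P4,P5] Q2=[]
t=36-41: P4@Q1 runs 5, rem=1, quantum used, demote→Q2. Q0=[] Q1=[P5] Q2=[P4]
t=41-46: P5@Q1 runs 5, rem=6, quantum used, demote→Q2. Q0=[] Q1=[] Q2=[P4,P5]
t=46-47: P4@Q2 runs 1, rem=0, completes. Q0=[] Q1=[] Q2=[P5]
t=47-53: P5@Q2 runs 6, rem=0, completes. Q0=[] Q1=[] Q2=[]

Answer: 0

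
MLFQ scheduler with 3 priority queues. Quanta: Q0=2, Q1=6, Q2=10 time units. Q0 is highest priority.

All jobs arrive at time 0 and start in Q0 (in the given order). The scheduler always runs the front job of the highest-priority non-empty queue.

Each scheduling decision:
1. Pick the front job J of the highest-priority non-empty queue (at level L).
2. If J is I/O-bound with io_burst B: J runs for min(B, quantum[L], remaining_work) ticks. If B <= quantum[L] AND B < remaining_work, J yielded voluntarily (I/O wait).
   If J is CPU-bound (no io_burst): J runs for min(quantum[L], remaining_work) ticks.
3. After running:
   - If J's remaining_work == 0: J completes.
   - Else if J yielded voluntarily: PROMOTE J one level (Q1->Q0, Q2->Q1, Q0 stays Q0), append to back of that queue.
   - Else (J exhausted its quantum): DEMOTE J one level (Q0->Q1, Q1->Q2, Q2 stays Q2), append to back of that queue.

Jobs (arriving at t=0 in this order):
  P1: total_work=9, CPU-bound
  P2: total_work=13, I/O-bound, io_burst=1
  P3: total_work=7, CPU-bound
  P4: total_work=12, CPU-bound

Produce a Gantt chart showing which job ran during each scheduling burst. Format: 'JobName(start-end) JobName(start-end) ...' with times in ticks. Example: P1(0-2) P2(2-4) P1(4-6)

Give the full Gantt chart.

t=0-2: P1@Q0 runs 2, rem=7, quantum used, demote→Q1. Q0=[P2,P3,P4] Q1=[P1] Q2=[]
t=2-3: P2@Q0 runs 1, rem=12, I/O yield, promote→Q0. Q0=[P3,P4,P2] Q1=[P1] Q2=[]
t=3-5: P3@Q0 runs 2, rem=5, quantum used, demote→Q1. Q0=[P4,P2] Q1=[P1,P3] Q2=[]
t=5-7: P4@Q0 runs 2, rem=10, quantum used, demote→Q1. Q0=[P2] Q1=[P1,P3,P4] Q2=[]
t=7-8: P2@Q0 runs 1, rem=11, I/O yield, promote→Q0. Q0=[P2] Q1=[P1,P3,P4] Q2=[]
t=8-9: P2@Q0 runs 1, rem=10, I/O yield, promote→Q0. Q0=[P2] Q1=[P1,P3,P4] Q2=[]
t=9-10: P2@Q0 runs 1, rem=9, I/O yield, promote→Q0. Q0=[P2] Q1=[P1,P3,P4] Q2=[]
t=10-11: P2@Q0 runs 1, rem=8, I/O yield, promote→Q0. Q0=[P2] Q1=[P1,P3,P4] Q2=[]
t=11-12: P2@Q0 runs 1, rem=7, I/O yield, promote→Q0. Q0=[P2] Q1=[P1,P3,P4] Q2=[]
t=12-13: P2@Q0 runs 1, rem=6, I/O yield, promote→Q0. Q0=[P2] Q1=[P1,P3,P4] Q2=[]
t=13-14: P2@Q0 runs 1, rem=5, I/O yield, promote→Q0. Q0=[P2] Q1=[P1,P3,P4] Q2=[]
t=14-15: P2@Q0 runs 1, rem=4, I/O yield, promote→Q0. Q0=[P2] Q1=[P1,P3,P4] Q2=[]
t=15-16: P2@Q0 runs 1, rem=3, I/O yield, promote→Q0. Q0=[P2] Q1=[P1,P3,P4] Q2=[]
t=16-17: P2@Q0 runs 1, rem=2, I/O yield, promote→Q0. Q0=[P2] Q1=[P1,P3,P4] Q2=[]
t=17-18: P2@Q0 runs 1, rem=1, I/O yield, promote→Q0. Q0=[P2] Q1=[P1,P3,P4] Q2=[]
t=18-19: P2@Q0 runs 1, rem=0, completes. Q0=[] Q1=[P1,P3,P4] Q2=[]
t=19-25: P1@Q1 runs 6, rem=1, quantum used, demote→Q2. Q0=[] Q1=[P3,P4] Q2=[P1]
t=25-30: P3@Q1 runs 5, rem=0, completes. Q0=[] Q1=[P4] Q2=[P1]
t=30-36: P4@Q1 runs 6, rem=4, quantum used, demote→Q2. Q0=[] Q1=[] Q2=[P1,P4]
t=36-37: P1@Q2 runs 1, rem=0, completes. Q0=[] Q1=[] Q2=[P4]
t=37-41: P4@Q2 runs 4, rem=0, completes. Q0=[] Q1=[] Q2=[]

Answer: P1(0-2) P2(2-3) P3(3-5) P4(5-7) P2(7-8) P2(8-9) P2(9-10) P2(10-11) P2(11-12) P2(12-13) P2(13-14) P2(14-15) P2(15-16) P2(16-17) P2(17-18) P2(18-19) P1(19-25) P3(25-30) P4(30-36) P1(36-37) P4(37-41)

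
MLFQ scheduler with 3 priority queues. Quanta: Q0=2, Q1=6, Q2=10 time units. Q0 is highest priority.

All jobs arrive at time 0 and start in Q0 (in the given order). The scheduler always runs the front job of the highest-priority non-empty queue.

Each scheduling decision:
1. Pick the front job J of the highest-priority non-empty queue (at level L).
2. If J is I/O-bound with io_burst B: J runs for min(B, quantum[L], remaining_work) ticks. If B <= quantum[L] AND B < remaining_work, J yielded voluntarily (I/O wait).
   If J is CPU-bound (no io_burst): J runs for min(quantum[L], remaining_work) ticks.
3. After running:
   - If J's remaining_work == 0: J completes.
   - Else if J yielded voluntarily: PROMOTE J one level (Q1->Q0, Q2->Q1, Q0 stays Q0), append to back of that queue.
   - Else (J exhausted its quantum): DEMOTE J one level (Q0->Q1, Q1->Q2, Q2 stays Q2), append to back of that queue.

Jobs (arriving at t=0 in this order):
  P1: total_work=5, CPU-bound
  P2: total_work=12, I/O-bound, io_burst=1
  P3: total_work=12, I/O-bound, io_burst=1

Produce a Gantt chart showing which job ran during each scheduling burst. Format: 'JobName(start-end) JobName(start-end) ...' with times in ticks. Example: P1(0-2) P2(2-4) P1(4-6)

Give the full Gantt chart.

Answer: P1(0-2) P2(2-3) P3(3-4) P2(4-5) P3(5-6) P2(6-7) P3(7-8) P2(8-9) P3(9-10) P2(10-11) P3(11-12) P2(12-13) P3(13-14) P2(14-15) P3(15-16) P2(16-17) P3(17-18) P2(18-19) P3(19-20) P2(20-21) P3(21-22) P2(22-23) P3(23-24) P2(24-25) P3(25-26) P1(26-29)

Derivation:
t=0-2: P1@Q0 runs 2, rem=3, quantum used, demote→Q1. Q0=[P2,P3] Q1=[P1] Q2=[]
t=2-3: P2@Q0 runs 1, rem=11, I/O yield, promote→Q0. Q0=[P3,P2] Q1=[P1] Q2=[]
t=3-4: P3@Q0 runs 1, rem=11, I/O yield, promote→Q0. Q0=[P2,P3] Q1=[P1] Q2=[]
t=4-5: P2@Q0 runs 1, rem=10, I/O yield, promote→Q0. Q0=[P3,P2] Q1=[P1] Q2=[]
t=5-6: P3@Q0 runs 1, rem=10, I/O yield, promote→Q0. Q0=[P2,P3] Q1=[P1] Q2=[]
t=6-7: P2@Q0 runs 1, rem=9, I/O yield, promote→Q0. Q0=[P3,P2] Q1=[P1] Q2=[]
t=7-8: P3@Q0 runs 1, rem=9, I/O yield, promote→Q0. Q0=[P2,P3] Q1=[P1] Q2=[]
t=8-9: P2@Q0 runs 1, rem=8, I/O yield, promote→Q0. Q0=[P3,P2] Q1=[P1] Q2=[]
t=9-10: P3@Q0 runs 1, rem=8, I/O yield, promote→Q0. Q0=[P2,P3] Q1=[P1] Q2=[]
t=10-11: P2@Q0 runs 1, rem=7, I/O yield, promote→Q0. Q0=[P3,P2] Q1=[P1] Q2=[]
t=11-12: P3@Q0 runs 1, rem=7, I/O yield, promote→Q0. Q0=[P2,P3] Q1=[P1] Q2=[]
t=12-13: P2@Q0 runs 1, rem=6, I/O yield, promote→Q0. Q0=[P3,P2] Q1=[P1] Q2=[]
t=13-14: P3@Q0 runs 1, rem=6, I/O yield, promote→Q0. Q0=[P2,P3] Q1=[P1] Q2=[]
t=14-15: P2@Q0 runs 1, rem=5, I/O yield, promote→Q0. Q0=[P3,P2] Q1=[P1] Q2=[]
t=15-16: P3@Q0 runs 1, rem=5, I/O yield, promote→Q0. Q0=[P2,P3] Q1=[P1] Q2=[]
t=16-17: P2@Q0 runs 1, rem=4, I/O yield, promote→Q0. Q0=[P3,P2] Q1=[P1] Q2=[]
t=17-18: P3@Q0 runs 1, rem=4, I/O yield, promote→Q0. Q0=[P2,P3] Q1=[P1] Q2=[]
t=18-19: P2@Q0 runs 1, rem=3, I/O yield, promote→Q0. Q0=[P3,P2] Q1=[P1] Q2=[]
t=19-20: P3@Q0 runs 1, rem=3, I/O yield, promote→Q0. Q0=[P2,P3] Q1=[P1] Q2=[]
t=20-21: P2@Q0 runs 1, rem=2, I/O yield, promote→Q0. Q0=[P3,P2] Q1=[P1] Q2=[]
t=21-22: P3@Q0 runs 1, rem=2, I/O yield, promote→Q0. Q0=[P2,P3] Q1=[P1] Q2=[]
t=22-23: P2@Q0 runs 1, rem=1, I/O yield, promote→Q0. Q0=[P3,P2] Q1=[P1] Q2=[]
t=23-24: P3@Q0 runs 1, rem=1, I/O yield, promote→Q0. Q0=[P2,P3] Q1=[P1] Q2=[]
t=24-25: P2@Q0 runs 1, rem=0, completes. Q0=[P3] Q1=[P1] Q2=[]
t=25-26: P3@Q0 runs 1, rem=0, completes. Q0=[] Q1=[P1] Q2=[]
t=26-29: P1@Q1 runs 3, rem=0, completes. Q0=[] Q1=[] Q2=[]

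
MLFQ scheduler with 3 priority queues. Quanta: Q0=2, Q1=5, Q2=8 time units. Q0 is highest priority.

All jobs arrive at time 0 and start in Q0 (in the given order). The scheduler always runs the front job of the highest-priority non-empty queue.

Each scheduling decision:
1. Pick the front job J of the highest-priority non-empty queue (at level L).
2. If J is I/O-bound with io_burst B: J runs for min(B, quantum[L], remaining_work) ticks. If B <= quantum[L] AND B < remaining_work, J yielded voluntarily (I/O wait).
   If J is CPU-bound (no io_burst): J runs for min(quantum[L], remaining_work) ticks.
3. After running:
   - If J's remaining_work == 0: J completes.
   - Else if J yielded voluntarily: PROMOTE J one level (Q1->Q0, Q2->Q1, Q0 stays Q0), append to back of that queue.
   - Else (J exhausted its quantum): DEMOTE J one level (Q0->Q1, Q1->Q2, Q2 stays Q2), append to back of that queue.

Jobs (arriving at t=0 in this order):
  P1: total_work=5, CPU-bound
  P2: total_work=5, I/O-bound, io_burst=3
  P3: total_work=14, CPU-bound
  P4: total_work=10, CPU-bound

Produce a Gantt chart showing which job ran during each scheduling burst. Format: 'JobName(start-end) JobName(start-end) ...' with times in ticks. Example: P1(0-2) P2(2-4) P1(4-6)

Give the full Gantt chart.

Answer: P1(0-2) P2(2-4) P3(4-6) P4(6-8) P1(8-11) P2(11-14) P3(14-19) P4(19-24) P3(24-31) P4(31-34)

Derivation:
t=0-2: P1@Q0 runs 2, rem=3, quantum used, demote→Q1. Q0=[P2,P3,P4] Q1=[P1] Q2=[]
t=2-4: P2@Q0 runs 2, rem=3, quantum used, demote→Q1. Q0=[P3,P4] Q1=[P1,P2] Q2=[]
t=4-6: P3@Q0 runs 2, rem=12, quantum used, demote→Q1. Q0=[P4] Q1=[P1,P2,P3] Q2=[]
t=6-8: P4@Q0 runs 2, rem=8, quantum used, demote→Q1. Q0=[] Q1=[P1,P2,P3,P4] Q2=[]
t=8-11: P1@Q1 runs 3, rem=0, completes. Q0=[] Q1=[P2,P3,P4] Q2=[]
t=11-14: P2@Q1 runs 3, rem=0, completes. Q0=[] Q1=[P3,P4] Q2=[]
t=14-19: P3@Q1 runs 5, rem=7, quantum used, demote→Q2. Q0=[] Q1=[P4] Q2=[P3]
t=19-24: P4@Q1 runs 5, rem=3, quantum used, demote→Q2. Q0=[] Q1=[] Q2=[P3,P4]
t=24-31: P3@Q2 runs 7, rem=0, completes. Q0=[] Q1=[] Q2=[P4]
t=31-34: P4@Q2 runs 3, rem=0, completes. Q0=[] Q1=[] Q2=[]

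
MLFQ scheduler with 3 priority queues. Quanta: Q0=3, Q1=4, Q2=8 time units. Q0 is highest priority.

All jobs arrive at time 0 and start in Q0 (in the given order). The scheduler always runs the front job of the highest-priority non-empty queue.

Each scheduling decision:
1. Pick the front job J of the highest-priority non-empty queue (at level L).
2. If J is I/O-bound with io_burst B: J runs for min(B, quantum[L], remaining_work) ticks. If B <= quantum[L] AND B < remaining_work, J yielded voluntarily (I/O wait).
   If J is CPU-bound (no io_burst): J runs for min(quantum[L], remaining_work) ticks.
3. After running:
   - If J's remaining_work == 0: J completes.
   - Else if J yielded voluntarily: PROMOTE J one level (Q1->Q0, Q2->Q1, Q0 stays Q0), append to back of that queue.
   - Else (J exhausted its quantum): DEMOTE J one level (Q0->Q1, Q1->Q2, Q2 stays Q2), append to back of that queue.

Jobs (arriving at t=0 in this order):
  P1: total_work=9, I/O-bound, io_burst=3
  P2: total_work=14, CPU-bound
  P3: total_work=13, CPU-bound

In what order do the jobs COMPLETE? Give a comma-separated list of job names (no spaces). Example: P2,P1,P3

t=0-3: P1@Q0 runs 3, rem=6, I/O yield, promote→Q0. Q0=[P2,P3,P1] Q1=[] Q2=[]
t=3-6: P2@Q0 runs 3, rem=11, quantum used, demote→Q1. Q0=[P3,P1] Q1=[P2] Q2=[]
t=6-9: P3@Q0 runs 3, rem=10, quantum used, demote→Q1. Q0=[P1] Q1=[P2,P3] Q2=[]
t=9-12: P1@Q0 runs 3, rem=3, I/O yield, promote→Q0. Q0=[P1] Q1=[P2,P3] Q2=[]
t=12-15: P1@Q0 runs 3, rem=0, completes. Q0=[] Q1=[P2,P3] Q2=[]
t=15-19: P2@Q1 runs 4, rem=7, quantum used, demote→Q2. Q0=[] Q1=[P3] Q2=[P2]
t=19-23: P3@Q1 runs 4, rem=6, quantum used, demote→Q2. Q0=[] Q1=[] Q2=[P2,P3]
t=23-30: P2@Q2 runs 7, rem=0, completes. Q0=[] Q1=[] Q2=[P3]
t=30-36: P3@Q2 runs 6, rem=0, completes. Q0=[] Q1=[] Q2=[]

Answer: P1,P2,P3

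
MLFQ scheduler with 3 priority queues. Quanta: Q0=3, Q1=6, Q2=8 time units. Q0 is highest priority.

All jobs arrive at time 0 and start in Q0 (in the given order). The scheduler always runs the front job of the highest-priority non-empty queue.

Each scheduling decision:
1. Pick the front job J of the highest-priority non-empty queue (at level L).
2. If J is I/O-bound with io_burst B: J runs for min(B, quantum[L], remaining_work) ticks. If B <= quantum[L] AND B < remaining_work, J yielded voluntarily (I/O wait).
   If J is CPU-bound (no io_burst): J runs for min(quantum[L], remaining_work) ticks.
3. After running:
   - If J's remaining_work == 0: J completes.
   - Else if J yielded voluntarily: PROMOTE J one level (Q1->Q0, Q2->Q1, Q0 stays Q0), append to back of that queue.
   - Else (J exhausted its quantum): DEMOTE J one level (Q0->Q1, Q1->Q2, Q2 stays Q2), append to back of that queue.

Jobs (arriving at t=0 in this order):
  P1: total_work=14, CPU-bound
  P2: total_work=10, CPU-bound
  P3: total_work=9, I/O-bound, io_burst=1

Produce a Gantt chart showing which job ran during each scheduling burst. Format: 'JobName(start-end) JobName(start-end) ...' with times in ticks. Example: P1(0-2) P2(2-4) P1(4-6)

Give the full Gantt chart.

Answer: P1(0-3) P2(3-6) P3(6-7) P3(7-8) P3(8-9) P3(9-10) P3(10-11) P3(11-12) P3(12-13) P3(13-14) P3(14-15) P1(15-21) P2(21-27) P1(27-32) P2(32-33)

Derivation:
t=0-3: P1@Q0 runs 3, rem=11, quantum used, demote→Q1. Q0=[P2,P3] Q1=[P1] Q2=[]
t=3-6: P2@Q0 runs 3, rem=7, quantum used, demote→Q1. Q0=[P3] Q1=[P1,P2] Q2=[]
t=6-7: P3@Q0 runs 1, rem=8, I/O yield, promote→Q0. Q0=[P3] Q1=[P1,P2] Q2=[]
t=7-8: P3@Q0 runs 1, rem=7, I/O yield, promote→Q0. Q0=[P3] Q1=[P1,P2] Q2=[]
t=8-9: P3@Q0 runs 1, rem=6, I/O yield, promote→Q0. Q0=[P3] Q1=[P1,P2] Q2=[]
t=9-10: P3@Q0 runs 1, rem=5, I/O yield, promote→Q0. Q0=[P3] Q1=[P1,P2] Q2=[]
t=10-11: P3@Q0 runs 1, rem=4, I/O yield, promote→Q0. Q0=[P3] Q1=[P1,P2] Q2=[]
t=11-12: P3@Q0 runs 1, rem=3, I/O yield, promote→Q0. Q0=[P3] Q1=[P1,P2] Q2=[]
t=12-13: P3@Q0 runs 1, rem=2, I/O yield, promote→Q0. Q0=[P3] Q1=[P1,P2] Q2=[]
t=13-14: P3@Q0 runs 1, rem=1, I/O yield, promote→Q0. Q0=[P3] Q1=[P1,P2] Q2=[]
t=14-15: P3@Q0 runs 1, rem=0, completes. Q0=[] Q1=[P1,P2] Q2=[]
t=15-21: P1@Q1 runs 6, rem=5, quantum used, demote→Q2. Q0=[] Q1=[P2] Q2=[P1]
t=21-27: P2@Q1 runs 6, rem=1, quantum used, demote→Q2. Q0=[] Q1=[] Q2=[P1,P2]
t=27-32: P1@Q2 runs 5, rem=0, completes. Q0=[] Q1=[] Q2=[P2]
t=32-33: P2@Q2 runs 1, rem=0, completes. Q0=[] Q1=[] Q2=[]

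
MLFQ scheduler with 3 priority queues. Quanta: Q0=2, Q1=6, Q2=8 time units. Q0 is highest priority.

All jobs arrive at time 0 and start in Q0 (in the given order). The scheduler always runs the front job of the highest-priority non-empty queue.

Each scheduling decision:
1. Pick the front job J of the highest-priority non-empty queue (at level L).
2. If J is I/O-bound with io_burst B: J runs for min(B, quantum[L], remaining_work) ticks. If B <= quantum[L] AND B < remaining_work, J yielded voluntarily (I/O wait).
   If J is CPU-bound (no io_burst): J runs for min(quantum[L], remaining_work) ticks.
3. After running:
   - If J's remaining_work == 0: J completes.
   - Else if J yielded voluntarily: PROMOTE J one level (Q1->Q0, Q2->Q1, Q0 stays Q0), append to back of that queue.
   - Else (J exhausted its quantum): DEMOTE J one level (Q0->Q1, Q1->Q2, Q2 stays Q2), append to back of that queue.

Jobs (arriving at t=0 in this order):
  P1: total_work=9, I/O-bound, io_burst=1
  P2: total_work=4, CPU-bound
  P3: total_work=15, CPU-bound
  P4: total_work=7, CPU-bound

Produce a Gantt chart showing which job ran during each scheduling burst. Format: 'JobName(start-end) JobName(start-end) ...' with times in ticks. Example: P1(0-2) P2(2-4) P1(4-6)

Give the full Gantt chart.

t=0-1: P1@Q0 runs 1, rem=8, I/O yield, promote→Q0. Q0=[P2,P3,P4,P1] Q1=[] Q2=[]
t=1-3: P2@Q0 runs 2, rem=2, quantum used, demote→Q1. Q0=[P3,P4,P1] Q1=[P2] Q2=[]
t=3-5: P3@Q0 runs 2, rem=13, quantum used, demote→Q1. Q0=[P4,P1] Q1=[P2,P3] Q2=[]
t=5-7: P4@Q0 runs 2, rem=5, quantum used, demote→Q1. Q0=[P1] Q1=[P2,P3,P4] Q2=[]
t=7-8: P1@Q0 runs 1, rem=7, I/O yield, promote→Q0. Q0=[P1] Q1=[P2,P3,P4] Q2=[]
t=8-9: P1@Q0 runs 1, rem=6, I/O yield, promote→Q0. Q0=[P1] Q1=[P2,P3,P4] Q2=[]
t=9-10: P1@Q0 runs 1, rem=5, I/O yield, promote→Q0. Q0=[P1] Q1=[P2,P3,P4] Q2=[]
t=10-11: P1@Q0 runs 1, rem=4, I/O yield, promote→Q0. Q0=[P1] Q1=[P2,P3,P4] Q2=[]
t=11-12: P1@Q0 runs 1, rem=3, I/O yield, promote→Q0. Q0=[P1] Q1=[P2,P3,P4] Q2=[]
t=12-13: P1@Q0 runs 1, rem=2, I/O yield, promote→Q0. Q0=[P1] Q1=[P2,P3,P4] Q2=[]
t=13-14: P1@Q0 runs 1, rem=1, I/O yield, promote→Q0. Q0=[P1] Q1=[P2,P3,P4] Q2=[]
t=14-15: P1@Q0 runs 1, rem=0, completes. Q0=[] Q1=[P2,P3,P4] Q2=[]
t=15-17: P2@Q1 runs 2, rem=0, completes. Q0=[] Q1=[P3,P4] Q2=[]
t=17-23: P3@Q1 runs 6, rem=7, quantum used, demote→Q2. Q0=[] Q1=[P4] Q2=[P3]
t=23-28: P4@Q1 runs 5, rem=0, completes. Q0=[] Q1=[] Q2=[P3]
t=28-35: P3@Q2 runs 7, rem=0, completes. Q0=[] Q1=[] Q2=[]

Answer: P1(0-1) P2(1-3) P3(3-5) P4(5-7) P1(7-8) P1(8-9) P1(9-10) P1(10-11) P1(11-12) P1(12-13) P1(13-14) P1(14-15) P2(15-17) P3(17-23) P4(23-28) P3(28-35)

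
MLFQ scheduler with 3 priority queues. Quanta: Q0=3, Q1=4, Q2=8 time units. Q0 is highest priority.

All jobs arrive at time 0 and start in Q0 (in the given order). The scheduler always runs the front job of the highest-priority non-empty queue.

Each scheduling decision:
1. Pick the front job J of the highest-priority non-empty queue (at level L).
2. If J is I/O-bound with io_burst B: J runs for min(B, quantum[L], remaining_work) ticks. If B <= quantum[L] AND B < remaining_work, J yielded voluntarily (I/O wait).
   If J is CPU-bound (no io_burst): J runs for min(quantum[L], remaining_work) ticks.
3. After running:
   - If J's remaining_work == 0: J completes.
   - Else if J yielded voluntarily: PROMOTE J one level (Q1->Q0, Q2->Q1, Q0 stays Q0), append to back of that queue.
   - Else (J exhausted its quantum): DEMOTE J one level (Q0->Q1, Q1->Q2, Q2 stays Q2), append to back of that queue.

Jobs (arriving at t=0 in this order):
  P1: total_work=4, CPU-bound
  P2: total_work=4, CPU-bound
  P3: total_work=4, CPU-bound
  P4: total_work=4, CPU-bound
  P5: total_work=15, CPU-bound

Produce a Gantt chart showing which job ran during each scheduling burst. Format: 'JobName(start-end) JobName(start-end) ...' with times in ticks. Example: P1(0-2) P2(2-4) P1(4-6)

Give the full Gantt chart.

Answer: P1(0-3) P2(3-6) P3(6-9) P4(9-12) P5(12-15) P1(15-16) P2(16-17) P3(17-18) P4(18-19) P5(19-23) P5(23-31)

Derivation:
t=0-3: P1@Q0 runs 3, rem=1, quantum used, demote→Q1. Q0=[P2,P3,P4,P5] Q1=[P1] Q2=[]
t=3-6: P2@Q0 runs 3, rem=1, quantum used, demote→Q1. Q0=[P3,P4,P5] Q1=[P1,P2] Q2=[]
t=6-9: P3@Q0 runs 3, rem=1, quantum used, demote→Q1. Q0=[P4,P5] Q1=[P1,P2,P3] Q2=[]
t=9-12: P4@Q0 runs 3, rem=1, quantum used, demote→Q1. Q0=[P5] Q1=[P1,P2,P3,P4] Q2=[]
t=12-15: P5@Q0 runs 3, rem=12, quantum used, demote→Q1. Q0=[] Q1=[P1,P2,P3,P4,P5] Q2=[]
t=15-16: P1@Q1 runs 1, rem=0, completes. Q0=[] Q1=[P2,P3,P4,P5] Q2=[]
t=16-17: P2@Q1 runs 1, rem=0, completes. Q0=[] Q1=[P3,P4,P5] Q2=[]
t=17-18: P3@Q1 runs 1, rem=0, completes. Q0=[] Q1=[P4,P5] Q2=[]
t=18-19: P4@Q1 runs 1, rem=0, completes. Q0=[] Q1=[P5] Q2=[]
t=19-23: P5@Q1 runs 4, rem=8, quantum used, demote→Q2. Q0=[] Q1=[] Q2=[P5]
t=23-31: P5@Q2 runs 8, rem=0, completes. Q0=[] Q1=[] Q2=[]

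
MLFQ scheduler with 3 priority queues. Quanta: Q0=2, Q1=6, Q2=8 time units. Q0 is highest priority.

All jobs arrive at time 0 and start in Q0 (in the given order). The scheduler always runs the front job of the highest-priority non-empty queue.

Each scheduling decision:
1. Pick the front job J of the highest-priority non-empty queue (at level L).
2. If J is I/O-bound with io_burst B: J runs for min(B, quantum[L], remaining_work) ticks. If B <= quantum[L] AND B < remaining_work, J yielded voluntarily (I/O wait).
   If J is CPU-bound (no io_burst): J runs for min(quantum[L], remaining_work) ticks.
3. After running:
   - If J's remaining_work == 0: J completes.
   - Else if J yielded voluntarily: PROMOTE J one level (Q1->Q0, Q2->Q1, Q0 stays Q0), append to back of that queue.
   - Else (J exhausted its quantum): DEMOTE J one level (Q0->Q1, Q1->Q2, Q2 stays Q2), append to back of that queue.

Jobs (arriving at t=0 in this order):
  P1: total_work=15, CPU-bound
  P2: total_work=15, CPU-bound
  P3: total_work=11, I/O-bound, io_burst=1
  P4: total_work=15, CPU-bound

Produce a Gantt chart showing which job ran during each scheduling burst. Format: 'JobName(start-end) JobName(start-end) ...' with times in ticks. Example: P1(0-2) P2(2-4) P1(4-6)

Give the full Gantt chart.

t=0-2: P1@Q0 runs 2, rem=13, quantum used, demote→Q1. Q0=[P2,P3,P4] Q1=[P1] Q2=[]
t=2-4: P2@Q0 runs 2, rem=13, quantum used, demote→Q1. Q0=[P3,P4] Q1=[P1,P2] Q2=[]
t=4-5: P3@Q0 runs 1, rem=10, I/O yield, promote→Q0. Q0=[P4,P3] Q1=[P1,P2] Q2=[]
t=5-7: P4@Q0 runs 2, rem=13, quantum used, demote→Q1. Q0=[P3] Q1=[P1,P2,P4] Q2=[]
t=7-8: P3@Q0 runs 1, rem=9, I/O yield, promote→Q0. Q0=[P3] Q1=[P1,P2,P4] Q2=[]
t=8-9: P3@Q0 runs 1, rem=8, I/O yield, promote→Q0. Q0=[P3] Q1=[P1,P2,P4] Q2=[]
t=9-10: P3@Q0 runs 1, rem=7, I/O yield, promote→Q0. Q0=[P3] Q1=[P1,P2,P4] Q2=[]
t=10-11: P3@Q0 runs 1, rem=6, I/O yield, promote→Q0. Q0=[P3] Q1=[P1,P2,P4] Q2=[]
t=11-12: P3@Q0 runs 1, rem=5, I/O yield, promote→Q0. Q0=[P3] Q1=[P1,P2,P4] Q2=[]
t=12-13: P3@Q0 runs 1, rem=4, I/O yield, promote→Q0. Q0=[P3] Q1=[P1,P2,P4] Q2=[]
t=13-14: P3@Q0 runs 1, rem=3, I/O yield, promote→Q0. Q0=[P3] Q1=[P1,P2,P4] Q2=[]
t=14-15: P3@Q0 runs 1, rem=2, I/O yield, promote→Q0. Q0=[P3] Q1=[P1,P2,P4] Q2=[]
t=15-16: P3@Q0 runs 1, rem=1, I/O yield, promote→Q0. Q0=[P3] Q1=[P1,P2,P4] Q2=[]
t=16-17: P3@Q0 runs 1, rem=0, completes. Q0=[] Q1=[P1,P2,P4] Q2=[]
t=17-23: P1@Q1 runs 6, rem=7, quantum used, demote→Q2. Q0=[] Q1=[P2,P4] Q2=[P1]
t=23-29: P2@Q1 runs 6, rem=7, quantum used, demote→Q2. Q0=[] Q1=[P4] Q2=[P1,P2]
t=29-35: P4@Q1 runs 6, rem=7, quantum used, demote→Q2. Q0=[] Q1=[] Q2=[P1,P2,P4]
t=35-42: P1@Q2 runs 7, rem=0, completes. Q0=[] Q1=[] Q2=[P2,P4]
t=42-49: P2@Q2 runs 7, rem=0, completes. Q0=[] Q1=[] Q2=[P4]
t=49-56: P4@Q2 runs 7, rem=0, completes. Q0=[] Q1=[] Q2=[]

Answer: P1(0-2) P2(2-4) P3(4-5) P4(5-7) P3(7-8) P3(8-9) P3(9-10) P3(10-11) P3(11-12) P3(12-13) P3(13-14) P3(14-15) P3(15-16) P3(16-17) P1(17-23) P2(23-29) P4(29-35) P1(35-42) P2(42-49) P4(49-56)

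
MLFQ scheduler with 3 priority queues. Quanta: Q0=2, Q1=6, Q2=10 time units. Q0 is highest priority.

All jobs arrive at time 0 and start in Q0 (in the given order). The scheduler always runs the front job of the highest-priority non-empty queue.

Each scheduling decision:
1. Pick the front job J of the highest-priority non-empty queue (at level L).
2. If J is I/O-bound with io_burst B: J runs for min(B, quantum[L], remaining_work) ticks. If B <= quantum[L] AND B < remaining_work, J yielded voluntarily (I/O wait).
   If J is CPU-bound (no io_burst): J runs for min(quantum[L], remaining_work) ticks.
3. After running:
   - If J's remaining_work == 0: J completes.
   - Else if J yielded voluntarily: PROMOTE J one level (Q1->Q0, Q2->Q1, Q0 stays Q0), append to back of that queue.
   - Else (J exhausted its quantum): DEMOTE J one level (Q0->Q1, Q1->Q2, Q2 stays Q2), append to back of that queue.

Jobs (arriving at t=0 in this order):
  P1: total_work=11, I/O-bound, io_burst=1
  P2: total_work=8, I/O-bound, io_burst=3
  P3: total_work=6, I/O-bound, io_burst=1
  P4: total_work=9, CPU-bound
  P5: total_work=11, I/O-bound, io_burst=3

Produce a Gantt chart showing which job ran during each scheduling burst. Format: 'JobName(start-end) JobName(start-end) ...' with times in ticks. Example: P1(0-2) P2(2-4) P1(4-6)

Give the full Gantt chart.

Answer: P1(0-1) P2(1-3) P3(3-4) P4(4-6) P5(6-8) P1(8-9) P3(9-10) P1(10-11) P3(11-12) P1(12-13) P3(13-14) P1(14-15) P3(15-16) P1(16-17) P3(17-18) P1(18-19) P1(19-20) P1(20-21) P1(21-22) P1(22-23) P2(23-26) P2(26-28) P4(28-34) P5(34-37) P5(37-39) P2(39-40) P5(40-43) P5(43-44) P4(44-45)

Derivation:
t=0-1: P1@Q0 runs 1, rem=10, I/O yield, promote→Q0. Q0=[P2,P3,P4,P5,P1] Q1=[] Q2=[]
t=1-3: P2@Q0 runs 2, rem=6, quantum used, demote→Q1. Q0=[P3,P4,P5,P1] Q1=[P2] Q2=[]
t=3-4: P3@Q0 runs 1, rem=5, I/O yield, promote→Q0. Q0=[P4,P5,P1,P3] Q1=[P2] Q2=[]
t=4-6: P4@Q0 runs 2, rem=7, quantum used, demote→Q1. Q0=[P5,P1,P3] Q1=[P2,P4] Q2=[]
t=6-8: P5@Q0 runs 2, rem=9, quantum used, demote→Q1. Q0=[P1,P3] Q1=[P2,P4,P5] Q2=[]
t=8-9: P1@Q0 runs 1, rem=9, I/O yield, promote→Q0. Q0=[P3,P1] Q1=[P2,P4,P5] Q2=[]
t=9-10: P3@Q0 runs 1, rem=4, I/O yield, promote→Q0. Q0=[P1,P3] Q1=[P2,P4,P5] Q2=[]
t=10-11: P1@Q0 runs 1, rem=8, I/O yield, promote→Q0. Q0=[P3,P1] Q1=[P2,P4,P5] Q2=[]
t=11-12: P3@Q0 runs 1, rem=3, I/O yield, promote→Q0. Q0=[P1,P3] Q1=[P2,P4,P5] Q2=[]
t=12-13: P1@Q0 runs 1, rem=7, I/O yield, promote→Q0. Q0=[P3,P1] Q1=[P2,P4,P5] Q2=[]
t=13-14: P3@Q0 runs 1, rem=2, I/O yield, promote→Q0. Q0=[P1,P3] Q1=[P2,P4,P5] Q2=[]
t=14-15: P1@Q0 runs 1, rem=6, I/O yield, promote→Q0. Q0=[P3,P1] Q1=[P2,P4,P5] Q2=[]
t=15-16: P3@Q0 runs 1, rem=1, I/O yield, promote→Q0. Q0=[P1,P3] Q1=[P2,P4,P5] Q2=[]
t=16-17: P1@Q0 runs 1, rem=5, I/O yield, promote→Q0. Q0=[P3,P1] Q1=[P2,P4,P5] Q2=[]
t=17-18: P3@Q0 runs 1, rem=0, completes. Q0=[P1] Q1=[P2,P4,P5] Q2=[]
t=18-19: P1@Q0 runs 1, rem=4, I/O yield, promote→Q0. Q0=[P1] Q1=[P2,P4,P5] Q2=[]
t=19-20: P1@Q0 runs 1, rem=3, I/O yield, promote→Q0. Q0=[P1] Q1=[P2,P4,P5] Q2=[]
t=20-21: P1@Q0 runs 1, rem=2, I/O yield, promote→Q0. Q0=[P1] Q1=[P2,P4,P5] Q2=[]
t=21-22: P1@Q0 runs 1, rem=1, I/O yield, promote→Q0. Q0=[P1] Q1=[P2,P4,P5] Q2=[]
t=22-23: P1@Q0 runs 1, rem=0, completes. Q0=[] Q1=[P2,P4,P5] Q2=[]
t=23-26: P2@Q1 runs 3, rem=3, I/O yield, promote→Q0. Q0=[P2] Q1=[P4,P5] Q2=[]
t=26-28: P2@Q0 runs 2, rem=1, quantum used, demote→Q1. Q0=[] Q1=[P4,P5,P2] Q2=[]
t=28-34: P4@Q1 runs 6, rem=1, quantum used, demote→Q2. Q0=[] Q1=[P5,P2] Q2=[P4]
t=34-37: P5@Q1 runs 3, rem=6, I/O yield, promote→Q0. Q0=[P5] Q1=[P2] Q2=[P4]
t=37-39: P5@Q0 runs 2, rem=4, quantum used, demote→Q1. Q0=[] Q1=[P2,P5] Q2=[P4]
t=39-40: P2@Q1 runs 1, rem=0, completes. Q0=[] Q1=[P5] Q2=[P4]
t=40-43: P5@Q1 runs 3, rem=1, I/O yield, promote→Q0. Q0=[P5] Q1=[] Q2=[P4]
t=43-44: P5@Q0 runs 1, rem=0, completes. Q0=[] Q1=[] Q2=[P4]
t=44-45: P4@Q2 runs 1, rem=0, completes. Q0=[] Q1=[] Q2=[]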